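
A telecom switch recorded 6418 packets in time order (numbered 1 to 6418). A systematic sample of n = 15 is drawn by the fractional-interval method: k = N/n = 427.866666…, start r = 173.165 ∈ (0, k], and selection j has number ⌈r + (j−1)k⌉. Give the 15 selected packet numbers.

j=1: r + 0k = 173.165 → ⌈·⌉ = 174
j=2: r + 1k = 601.031666… → ⌈·⌉ = 602
j=3: r + 2k = 1028.898333… → ⌈·⌉ = 1029
j=4: r + 3k = 1456.765 → ⌈·⌉ = 1457
j=5: r + 4k = 1884.631666… → ⌈·⌉ = 1885
j=6: r + 5k = 2312.498333… → ⌈·⌉ = 2313
j=7: r + 6k = 2740.365 → ⌈·⌉ = 2741
j=8: r + 7k = 3168.231666… → ⌈·⌉ = 3169
j=9: r + 8k = 3596.098333… → ⌈·⌉ = 3597
j=10: r + 9k = 4023.965 → ⌈·⌉ = 4024
j=11: r + 10k = 4451.831666… → ⌈·⌉ = 4452
j=12: r + 11k = 4879.698333… → ⌈·⌉ = 4880
j=13: r + 12k = 5307.565 → ⌈·⌉ = 5308
j=14: r + 13k = 5735.431666… → ⌈·⌉ = 5736
j=15: r + 14k = 6163.298333… → ⌈·⌉ = 6164

174, 602, 1029, 1457, 1885, 2313, 2741, 3169, 3597, 4024, 4452, 4880, 5308, 5736, 6164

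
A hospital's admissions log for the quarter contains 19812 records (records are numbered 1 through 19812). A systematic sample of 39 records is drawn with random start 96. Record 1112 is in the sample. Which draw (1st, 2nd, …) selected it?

k = 19812/39 = 508
position = (1112 − 96)/508 + 1 = 1016/508 + 1 = 2 + 1 = 3

3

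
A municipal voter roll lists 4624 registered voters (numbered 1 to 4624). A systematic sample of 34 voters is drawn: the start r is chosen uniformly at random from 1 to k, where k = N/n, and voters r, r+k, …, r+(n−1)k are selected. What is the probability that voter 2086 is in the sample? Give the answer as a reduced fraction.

k = 4624/34 = 136.
Voter 2086 is selected iff r ≡ 2086 (mod 136); exactly one such r in {1,…,136}.
Inclusion probability = 1/136.

1/136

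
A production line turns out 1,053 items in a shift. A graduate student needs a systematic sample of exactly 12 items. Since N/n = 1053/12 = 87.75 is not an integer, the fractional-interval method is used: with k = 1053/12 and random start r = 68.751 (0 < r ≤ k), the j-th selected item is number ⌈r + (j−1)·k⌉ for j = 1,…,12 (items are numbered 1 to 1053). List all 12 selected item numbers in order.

j=1: r + 0k = 68.751 → ⌈·⌉ = 69
j=2: r + 1k = 156.501 → ⌈·⌉ = 157
j=3: r + 2k = 244.251 → ⌈·⌉ = 245
j=4: r + 3k = 332.001 → ⌈·⌉ = 333
j=5: r + 4k = 419.751 → ⌈·⌉ = 420
j=6: r + 5k = 507.501 → ⌈·⌉ = 508
j=7: r + 6k = 595.251 → ⌈·⌉ = 596
j=8: r + 7k = 683.001 → ⌈·⌉ = 684
j=9: r + 8k = 770.751 → ⌈·⌉ = 771
j=10: r + 9k = 858.501 → ⌈·⌉ = 859
j=11: r + 10k = 946.251 → ⌈·⌉ = 947
j=12: r + 11k = 1034.001 → ⌈·⌉ = 1035

69, 157, 245, 333, 420, 508, 596, 684, 771, 859, 947, 1035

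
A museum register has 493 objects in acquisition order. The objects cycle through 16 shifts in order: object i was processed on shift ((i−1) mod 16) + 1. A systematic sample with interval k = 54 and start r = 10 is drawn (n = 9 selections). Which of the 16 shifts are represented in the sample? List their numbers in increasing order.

Consecutive selections differ by k = 54, so their shift numbers differ by 54 mod 16 = 6.
gcd(54, 16) = 2, so the sample visits 16/2 = 8 distinct residues mod 16.
Start 10 is shift 10; the shifts hit are 2, 4, 6, 8, 10, 12, 14, 16.

2, 4, 6, 8, 10, 12, 14, 16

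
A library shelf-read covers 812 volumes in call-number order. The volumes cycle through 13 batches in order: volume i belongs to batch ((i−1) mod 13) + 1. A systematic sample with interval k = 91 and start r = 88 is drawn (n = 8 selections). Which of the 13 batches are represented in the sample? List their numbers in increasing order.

10

Consecutive selections differ by k = 91, so their batch numbers differ by 91 mod 13 = 0.
gcd(91, 13) = 13, so the sample visits 13/13 = 1 distinct residues mod 13.
Start 88 is batch 10; the batches hit are 10.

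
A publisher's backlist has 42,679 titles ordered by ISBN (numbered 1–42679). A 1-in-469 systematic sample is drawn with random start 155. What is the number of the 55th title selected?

25481

k = 469
55th selection = r + (55−1)·k = 155 + 54×469 = 155 + 25326 = 25481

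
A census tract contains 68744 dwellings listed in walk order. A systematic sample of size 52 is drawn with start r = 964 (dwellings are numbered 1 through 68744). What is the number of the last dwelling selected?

k = 68744/52 = 1322
52nd selection = r + (52−1)·k = 964 + 51×1322 = 964 + 67422 = 68386

68386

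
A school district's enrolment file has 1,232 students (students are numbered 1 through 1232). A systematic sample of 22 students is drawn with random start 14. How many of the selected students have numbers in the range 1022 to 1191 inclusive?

k = 1232/22 = 56
First selection ≥ 1022: 14 + ⌈(1022−14)/56⌉·56 = 14 + 18×56 = 1022
Last selection ≤ 1191: 14 + ⌊(1191−14)/56⌋·56 = 14 + 21×56 = 1190
Count = 21 − 18 + 1 = 4

4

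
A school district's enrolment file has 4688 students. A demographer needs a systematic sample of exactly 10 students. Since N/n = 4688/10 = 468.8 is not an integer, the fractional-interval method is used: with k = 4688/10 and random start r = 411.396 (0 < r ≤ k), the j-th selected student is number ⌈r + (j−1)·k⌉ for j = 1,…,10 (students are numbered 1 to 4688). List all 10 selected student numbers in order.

412, 881, 1349, 1818, 2287, 2756, 3225, 3693, 4162, 4631

j=1: r + 0k = 411.396 → ⌈·⌉ = 412
j=2: r + 1k = 880.196 → ⌈·⌉ = 881
j=3: r + 2k = 1348.996 → ⌈·⌉ = 1349
j=4: r + 3k = 1817.796 → ⌈·⌉ = 1818
j=5: r + 4k = 2286.596 → ⌈·⌉ = 2287
j=6: r + 5k = 2755.396 → ⌈·⌉ = 2756
j=7: r + 6k = 3224.196 → ⌈·⌉ = 3225
j=8: r + 7k = 3692.996 → ⌈·⌉ = 3693
j=9: r + 8k = 4161.796 → ⌈·⌉ = 4162
j=10: r + 9k = 4630.596 → ⌈·⌉ = 4631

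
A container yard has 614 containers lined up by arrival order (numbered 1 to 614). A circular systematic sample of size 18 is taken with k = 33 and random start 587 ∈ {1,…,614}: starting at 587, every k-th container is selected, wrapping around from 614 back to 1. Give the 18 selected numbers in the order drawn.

Selection 1: 587
Selection 2: 587 + 33 = 620 → 620 − 614 = 6
Selection 3: 6 + 33 = 39
Selection 4: 39 + 33 = 72
Selection 5: 72 + 33 = 105
Selection 6: 105 + 33 = 138
Selection 7: 138 + 33 = 171
Selection 8: 171 + 33 = 204
Selection 9: 204 + 33 = 237
Selection 10: 237 + 33 = 270
Selection 11: 270 + 33 = 303
Selection 12: 303 + 33 = 336
Selection 13: 336 + 33 = 369
Selection 14: 369 + 33 = 402
Selection 15: 402 + 33 = 435
Selection 16: 435 + 33 = 468
Selection 17: 468 + 33 = 501
Selection 18: 501 + 33 = 534

587, 6, 39, 72, 105, 138, 171, 204, 237, 270, 303, 336, 369, 402, 435, 468, 501, 534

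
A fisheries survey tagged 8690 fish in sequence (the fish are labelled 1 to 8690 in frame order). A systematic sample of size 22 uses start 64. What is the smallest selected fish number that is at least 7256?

k = 8690/22 = 395
Steps past start: ⌈(7256 − 64)/395⌉ = ⌈7192/395⌉ = 19
Selected fish: 64 + 19×395 = 7569

7569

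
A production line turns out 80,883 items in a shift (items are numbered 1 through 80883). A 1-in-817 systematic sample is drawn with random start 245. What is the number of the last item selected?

80311

k = 817
99th selection = r + (99−1)·k = 245 + 98×817 = 245 + 80066 = 80311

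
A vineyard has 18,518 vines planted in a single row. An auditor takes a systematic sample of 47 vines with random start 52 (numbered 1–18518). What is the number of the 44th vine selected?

k = 18518/47 = 394
44th selection = r + (44−1)·k = 52 + 43×394 = 52 + 16942 = 16994

16994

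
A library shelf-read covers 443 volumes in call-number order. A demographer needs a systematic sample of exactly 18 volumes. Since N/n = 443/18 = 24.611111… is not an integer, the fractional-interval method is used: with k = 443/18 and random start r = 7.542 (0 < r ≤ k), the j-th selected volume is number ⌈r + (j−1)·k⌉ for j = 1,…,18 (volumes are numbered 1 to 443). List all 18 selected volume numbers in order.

8, 33, 57, 82, 106, 131, 156, 180, 205, 230, 254, 279, 303, 328, 353, 377, 402, 426

j=1: r + 0k = 7.542 → ⌈·⌉ = 8
j=2: r + 1k = 32.153111… → ⌈·⌉ = 33
j=3: r + 2k = 56.764222… → ⌈·⌉ = 57
j=4: r + 3k = 81.375333… → ⌈·⌉ = 82
j=5: r + 4k = 105.986444… → ⌈·⌉ = 106
j=6: r + 5k = 130.597555… → ⌈·⌉ = 131
j=7: r + 6k = 155.208666… → ⌈·⌉ = 156
j=8: r + 7k = 179.819777… → ⌈·⌉ = 180
j=9: r + 8k = 204.430888… → ⌈·⌉ = 205
j=10: r + 9k = 229.042 → ⌈·⌉ = 230
j=11: r + 10k = 253.653111… → ⌈·⌉ = 254
j=12: r + 11k = 278.264222… → ⌈·⌉ = 279
j=13: r + 12k = 302.875333… → ⌈·⌉ = 303
j=14: r + 13k = 327.486444… → ⌈·⌉ = 328
j=15: r + 14k = 352.097555… → ⌈·⌉ = 353
j=16: r + 15k = 376.708666… → ⌈·⌉ = 377
j=17: r + 16k = 401.319777… → ⌈·⌉ = 402
j=18: r + 17k = 425.930888… → ⌈·⌉ = 426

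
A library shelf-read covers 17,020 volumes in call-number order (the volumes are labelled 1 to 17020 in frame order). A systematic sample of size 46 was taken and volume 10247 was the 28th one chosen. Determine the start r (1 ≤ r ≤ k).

k = 17020/46 = 370
r = 10247 − (28−1)×370 = 10247 − 9990 = 257

257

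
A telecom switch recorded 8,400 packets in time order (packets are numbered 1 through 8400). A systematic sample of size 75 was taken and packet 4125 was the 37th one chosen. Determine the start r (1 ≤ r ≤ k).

k = 8400/75 = 112
r = 4125 − (37−1)×112 = 4125 − 4032 = 93

93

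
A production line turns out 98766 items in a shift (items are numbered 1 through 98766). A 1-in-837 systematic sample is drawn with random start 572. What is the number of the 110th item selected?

k = 837
110th selection = r + (110−1)·k = 572 + 109×837 = 572 + 91233 = 91805

91805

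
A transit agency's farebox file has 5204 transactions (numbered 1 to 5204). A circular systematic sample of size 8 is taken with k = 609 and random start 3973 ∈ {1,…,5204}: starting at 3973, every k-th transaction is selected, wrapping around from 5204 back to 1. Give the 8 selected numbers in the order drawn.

3973, 4582, 5191, 596, 1205, 1814, 2423, 3032

Selection 1: 3973
Selection 2: 3973 + 609 = 4582
Selection 3: 4582 + 609 = 5191
Selection 4: 5191 + 609 = 5800 → 5800 − 5204 = 596
Selection 5: 596 + 609 = 1205
Selection 6: 1205 + 609 = 1814
Selection 7: 1814 + 609 = 2423
Selection 8: 2423 + 609 = 3032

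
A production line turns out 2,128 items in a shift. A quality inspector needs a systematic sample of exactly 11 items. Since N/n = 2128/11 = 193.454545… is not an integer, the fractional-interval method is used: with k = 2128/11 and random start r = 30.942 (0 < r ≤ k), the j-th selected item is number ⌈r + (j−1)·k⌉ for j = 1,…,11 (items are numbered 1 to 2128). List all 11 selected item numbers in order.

31, 225, 418, 612, 805, 999, 1192, 1386, 1579, 1773, 1966

j=1: r + 0k = 30.942 → ⌈·⌉ = 31
j=2: r + 1k = 224.396545… → ⌈·⌉ = 225
j=3: r + 2k = 417.851090… → ⌈·⌉ = 418
j=4: r + 3k = 611.305636… → ⌈·⌉ = 612
j=5: r + 4k = 804.760181… → ⌈·⌉ = 805
j=6: r + 5k = 998.214727… → ⌈·⌉ = 999
j=7: r + 6k = 1191.669272… → ⌈·⌉ = 1192
j=8: r + 7k = 1385.123818… → ⌈·⌉ = 1386
j=9: r + 8k = 1578.578363… → ⌈·⌉ = 1579
j=10: r + 9k = 1772.032909… → ⌈·⌉ = 1773
j=11: r + 10k = 1965.487454… → ⌈·⌉ = 1966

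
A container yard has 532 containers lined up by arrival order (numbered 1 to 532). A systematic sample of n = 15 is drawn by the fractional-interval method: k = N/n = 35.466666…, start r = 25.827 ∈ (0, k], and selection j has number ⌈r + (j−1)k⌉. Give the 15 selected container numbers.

j=1: r + 0k = 25.827 → ⌈·⌉ = 26
j=2: r + 1k = 61.293666… → ⌈·⌉ = 62
j=3: r + 2k = 96.760333… → ⌈·⌉ = 97
j=4: r + 3k = 132.227 → ⌈·⌉ = 133
j=5: r + 4k = 167.693666… → ⌈·⌉ = 168
j=6: r + 5k = 203.160333… → ⌈·⌉ = 204
j=7: r + 6k = 238.627 → ⌈·⌉ = 239
j=8: r + 7k = 274.093666… → ⌈·⌉ = 275
j=9: r + 8k = 309.560333… → ⌈·⌉ = 310
j=10: r + 9k = 345.027 → ⌈·⌉ = 346
j=11: r + 10k = 380.493666… → ⌈·⌉ = 381
j=12: r + 11k = 415.960333… → ⌈·⌉ = 416
j=13: r + 12k = 451.427 → ⌈·⌉ = 452
j=14: r + 13k = 486.893666… → ⌈·⌉ = 487
j=15: r + 14k = 522.360333… → ⌈·⌉ = 523

26, 62, 97, 133, 168, 204, 239, 275, 310, 346, 381, 416, 452, 487, 523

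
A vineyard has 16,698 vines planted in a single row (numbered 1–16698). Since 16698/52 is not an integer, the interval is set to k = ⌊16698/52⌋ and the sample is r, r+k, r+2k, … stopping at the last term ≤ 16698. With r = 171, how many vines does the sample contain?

k = ⌊16698/52⌋ = 321
Achieved size = ⌊(16698 − 171)/321⌋ + 1 = ⌊16527/321⌋ + 1 = 51 + 1 = 52
(last selection: 171 + 51×321 = 16542 ≤ 16698; next would be 16863 > 16698)

52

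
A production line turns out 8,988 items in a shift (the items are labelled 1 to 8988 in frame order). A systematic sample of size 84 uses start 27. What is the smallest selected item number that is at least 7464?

k = 8988/84 = 107
Steps past start: ⌈(7464 − 27)/107⌉ = ⌈7437/107⌉ = 70
Selected item: 27 + 70×107 = 7517

7517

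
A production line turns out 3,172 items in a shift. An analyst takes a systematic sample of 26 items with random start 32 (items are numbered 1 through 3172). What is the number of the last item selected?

3082

k = 3172/26 = 122
26th selection = r + (26−1)·k = 32 + 25×122 = 32 + 3050 = 3082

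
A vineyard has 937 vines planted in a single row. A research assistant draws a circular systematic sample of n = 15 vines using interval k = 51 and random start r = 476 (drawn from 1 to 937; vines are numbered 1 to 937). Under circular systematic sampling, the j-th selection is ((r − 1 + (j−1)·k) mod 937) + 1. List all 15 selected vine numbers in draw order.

476, 527, 578, 629, 680, 731, 782, 833, 884, 935, 49, 100, 151, 202, 253

Selection 1: 476
Selection 2: 476 + 51 = 527
Selection 3: 527 + 51 = 578
Selection 4: 578 + 51 = 629
Selection 5: 629 + 51 = 680
Selection 6: 680 + 51 = 731
Selection 7: 731 + 51 = 782
Selection 8: 782 + 51 = 833
Selection 9: 833 + 51 = 884
Selection 10: 884 + 51 = 935
Selection 11: 935 + 51 = 986 → 986 − 937 = 49
Selection 12: 49 + 51 = 100
Selection 13: 100 + 51 = 151
Selection 14: 151 + 51 = 202
Selection 15: 202 + 51 = 253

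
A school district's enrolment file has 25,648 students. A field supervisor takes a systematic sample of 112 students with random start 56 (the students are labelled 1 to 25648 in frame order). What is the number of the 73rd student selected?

16544

k = 25648/112 = 229
73rd selection = r + (73−1)·k = 56 + 72×229 = 56 + 16488 = 16544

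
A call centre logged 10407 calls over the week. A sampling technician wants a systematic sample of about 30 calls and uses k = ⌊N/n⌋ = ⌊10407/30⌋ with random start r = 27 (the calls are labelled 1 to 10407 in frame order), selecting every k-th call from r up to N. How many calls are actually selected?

k = ⌊10407/30⌋ = 346
Achieved size = ⌊(10407 − 27)/346⌋ + 1 = ⌊10380/346⌋ + 1 = 30 + 1 = 31
(last selection: 27 + 30×346 = 10407 ≤ 10407; next would be 10753 > 10407)

31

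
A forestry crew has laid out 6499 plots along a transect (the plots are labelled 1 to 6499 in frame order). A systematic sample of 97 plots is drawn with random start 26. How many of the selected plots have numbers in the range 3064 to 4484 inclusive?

k = 6499/97 = 67
First selection ≥ 3064: 26 + ⌈(3064−26)/67⌉·67 = 26 + 46×67 = 3108
Last selection ≤ 4484: 26 + ⌊(4484−26)/67⌋·67 = 26 + 66×67 = 4448
Count = 66 − 46 + 1 = 21

21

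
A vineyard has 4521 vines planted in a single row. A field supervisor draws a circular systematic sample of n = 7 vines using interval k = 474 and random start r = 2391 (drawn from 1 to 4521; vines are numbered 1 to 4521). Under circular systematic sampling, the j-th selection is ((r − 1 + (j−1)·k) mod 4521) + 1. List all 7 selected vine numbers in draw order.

2391, 2865, 3339, 3813, 4287, 240, 714

Selection 1: 2391
Selection 2: 2391 + 474 = 2865
Selection 3: 2865 + 474 = 3339
Selection 4: 3339 + 474 = 3813
Selection 5: 3813 + 474 = 4287
Selection 6: 4287 + 474 = 4761 → 4761 − 4521 = 240
Selection 7: 240 + 474 = 714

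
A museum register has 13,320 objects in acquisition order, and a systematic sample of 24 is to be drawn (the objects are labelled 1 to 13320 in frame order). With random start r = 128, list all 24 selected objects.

128, 683, 1238, 1793, 2348, 2903, 3458, 4013, 4568, 5123, 5678, 6233, 6788, 7343, 7898, 8453, 9008, 9563, 10118, 10673, 11228, 11783, 12338, 12893

k = N/n = 13320/24 = 555
object 1: 128
object 2: 128 + 555 = 683
object 3: 683 + 555 = 1238
object 4: 1238 + 555 = 1793
object 5: 1793 + 555 = 2348
object 6: 2348 + 555 = 2903
object 7: 2903 + 555 = 3458
object 8: 3458 + 555 = 4013
object 9: 4013 + 555 = 4568
object 10: 4568 + 555 = 5123
object 11: 5123 + 555 = 5678
object 12: 5678 + 555 = 6233
object 13: 6233 + 555 = 6788
object 14: 6788 + 555 = 7343
object 15: 7343 + 555 = 7898
object 16: 7898 + 555 = 8453
object 17: 8453 + 555 = 9008
object 18: 9008 + 555 = 9563
object 19: 9563 + 555 = 10118
object 20: 10118 + 555 = 10673
object 21: 10673 + 555 = 11228
object 22: 11228 + 555 = 11783
object 23: 11783 + 555 = 12338
object 24: 12338 + 555 = 12893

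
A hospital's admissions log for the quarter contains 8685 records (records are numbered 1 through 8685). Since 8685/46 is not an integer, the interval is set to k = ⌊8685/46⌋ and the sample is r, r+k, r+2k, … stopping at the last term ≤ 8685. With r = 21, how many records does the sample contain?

k = ⌊8685/46⌋ = 188
Achieved size = ⌊(8685 − 21)/188⌋ + 1 = ⌊8664/188⌋ + 1 = 46 + 1 = 47
(last selection: 21 + 46×188 = 8669 ≤ 8685; next would be 8857 > 8685)

47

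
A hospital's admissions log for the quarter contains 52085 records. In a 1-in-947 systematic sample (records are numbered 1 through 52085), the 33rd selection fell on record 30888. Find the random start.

k = 947
r = 30888 − (33−1)×947 = 30888 − 30304 = 584

584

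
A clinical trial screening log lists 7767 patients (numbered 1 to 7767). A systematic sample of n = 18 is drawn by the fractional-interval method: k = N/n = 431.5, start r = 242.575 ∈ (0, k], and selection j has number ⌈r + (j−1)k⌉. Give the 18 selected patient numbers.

j=1: r + 0k = 242.575 → ⌈·⌉ = 243
j=2: r + 1k = 674.075 → ⌈·⌉ = 675
j=3: r + 2k = 1105.575 → ⌈·⌉ = 1106
j=4: r + 3k = 1537.075 → ⌈·⌉ = 1538
j=5: r + 4k = 1968.575 → ⌈·⌉ = 1969
j=6: r + 5k = 2400.075 → ⌈·⌉ = 2401
j=7: r + 6k = 2831.575 → ⌈·⌉ = 2832
j=8: r + 7k = 3263.075 → ⌈·⌉ = 3264
j=9: r + 8k = 3694.575 → ⌈·⌉ = 3695
j=10: r + 9k = 4126.075 → ⌈·⌉ = 4127
j=11: r + 10k = 4557.575 → ⌈·⌉ = 4558
j=12: r + 11k = 4989.075 → ⌈·⌉ = 4990
j=13: r + 12k = 5420.575 → ⌈·⌉ = 5421
j=14: r + 13k = 5852.075 → ⌈·⌉ = 5853
j=15: r + 14k = 6283.575 → ⌈·⌉ = 6284
j=16: r + 15k = 6715.075 → ⌈·⌉ = 6716
j=17: r + 16k = 7146.575 → ⌈·⌉ = 7147
j=18: r + 17k = 7578.075 → ⌈·⌉ = 7579

243, 675, 1106, 1538, 1969, 2401, 2832, 3264, 3695, 4127, 4558, 4990, 5421, 5853, 6284, 6716, 7147, 7579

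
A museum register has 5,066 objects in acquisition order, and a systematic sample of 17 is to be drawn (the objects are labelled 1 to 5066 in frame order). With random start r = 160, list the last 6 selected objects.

3438, 3736, 4034, 4332, 4630, 4928

k = N/n = 5066/17 = 298
12th selection = 160 + 11×298 = 3438
13th: 3438 + 298 = 3736
14th: 3736 + 298 = 4034
15th: 4034 + 298 = 4332
16th: 4332 + 298 = 4630
17th: 4630 + 298 = 4928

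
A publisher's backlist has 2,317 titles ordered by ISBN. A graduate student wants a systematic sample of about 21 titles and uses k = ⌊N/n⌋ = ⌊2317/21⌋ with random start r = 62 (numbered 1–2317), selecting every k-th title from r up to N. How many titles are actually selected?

k = ⌊2317/21⌋ = 110
Achieved size = ⌊(2317 − 62)/110⌋ + 1 = ⌊2255/110⌋ + 1 = 20 + 1 = 21
(last selection: 62 + 20×110 = 2262 ≤ 2317; next would be 2372 > 2317)

21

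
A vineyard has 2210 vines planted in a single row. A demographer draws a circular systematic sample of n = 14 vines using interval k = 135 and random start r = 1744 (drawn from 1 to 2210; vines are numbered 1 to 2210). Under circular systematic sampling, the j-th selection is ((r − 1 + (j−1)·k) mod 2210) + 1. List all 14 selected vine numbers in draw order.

1744, 1879, 2014, 2149, 74, 209, 344, 479, 614, 749, 884, 1019, 1154, 1289

Selection 1: 1744
Selection 2: 1744 + 135 = 1879
Selection 3: 1879 + 135 = 2014
Selection 4: 2014 + 135 = 2149
Selection 5: 2149 + 135 = 2284 → 2284 − 2210 = 74
Selection 6: 74 + 135 = 209
Selection 7: 209 + 135 = 344
Selection 8: 344 + 135 = 479
Selection 9: 479 + 135 = 614
Selection 10: 614 + 135 = 749
Selection 11: 749 + 135 = 884
Selection 12: 884 + 135 = 1019
Selection 13: 1019 + 135 = 1154
Selection 14: 1154 + 135 = 1289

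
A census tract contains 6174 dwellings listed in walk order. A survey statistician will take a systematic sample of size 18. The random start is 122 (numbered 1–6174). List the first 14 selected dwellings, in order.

k = N/n = 6174/18 = 343
dwelling 1: 122
dwelling 2: 122 + 343 = 465
dwelling 3: 465 + 343 = 808
dwelling 4: 808 + 343 = 1151
dwelling 5: 1151 + 343 = 1494
dwelling 6: 1494 + 343 = 1837
dwelling 7: 1837 + 343 = 2180
dwelling 8: 2180 + 343 = 2523
dwelling 9: 2523 + 343 = 2866
dwelling 10: 2866 + 343 = 3209
dwelling 11: 3209 + 343 = 3552
dwelling 12: 3552 + 343 = 3895
dwelling 13: 3895 + 343 = 4238
dwelling 14: 4238 + 343 = 4581

122, 465, 808, 1151, 1494, 1837, 2180, 2523, 2866, 3209, 3552, 3895, 4238, 4581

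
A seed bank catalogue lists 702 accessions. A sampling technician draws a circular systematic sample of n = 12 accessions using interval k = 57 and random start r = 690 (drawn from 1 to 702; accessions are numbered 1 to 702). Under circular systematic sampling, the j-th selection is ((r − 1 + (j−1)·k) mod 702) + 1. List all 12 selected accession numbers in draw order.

690, 45, 102, 159, 216, 273, 330, 387, 444, 501, 558, 615

Selection 1: 690
Selection 2: 690 + 57 = 747 → 747 − 702 = 45
Selection 3: 45 + 57 = 102
Selection 4: 102 + 57 = 159
Selection 5: 159 + 57 = 216
Selection 6: 216 + 57 = 273
Selection 7: 273 + 57 = 330
Selection 8: 330 + 57 = 387
Selection 9: 387 + 57 = 444
Selection 10: 444 + 57 = 501
Selection 11: 501 + 57 = 558
Selection 12: 558 + 57 = 615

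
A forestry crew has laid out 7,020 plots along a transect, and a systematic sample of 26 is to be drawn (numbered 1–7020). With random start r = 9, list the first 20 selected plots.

9, 279, 549, 819, 1089, 1359, 1629, 1899, 2169, 2439, 2709, 2979, 3249, 3519, 3789, 4059, 4329, 4599, 4869, 5139

k = N/n = 7020/26 = 270
plot 1: 9
plot 2: 9 + 270 = 279
plot 3: 279 + 270 = 549
plot 4: 549 + 270 = 819
plot 5: 819 + 270 = 1089
plot 6: 1089 + 270 = 1359
plot 7: 1359 + 270 = 1629
plot 8: 1629 + 270 = 1899
plot 9: 1899 + 270 = 2169
plot 10: 2169 + 270 = 2439
plot 11: 2439 + 270 = 2709
plot 12: 2709 + 270 = 2979
plot 13: 2979 + 270 = 3249
plot 14: 3249 + 270 = 3519
plot 15: 3519 + 270 = 3789
plot 16: 3789 + 270 = 4059
plot 17: 4059 + 270 = 4329
plot 18: 4329 + 270 = 4599
plot 19: 4599 + 270 = 4869
plot 20: 4869 + 270 = 5139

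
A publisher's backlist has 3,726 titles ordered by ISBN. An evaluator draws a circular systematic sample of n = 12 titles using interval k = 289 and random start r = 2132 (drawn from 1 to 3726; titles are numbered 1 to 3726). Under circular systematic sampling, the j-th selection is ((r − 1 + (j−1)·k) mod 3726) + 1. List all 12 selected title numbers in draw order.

2132, 2421, 2710, 2999, 3288, 3577, 140, 429, 718, 1007, 1296, 1585

Selection 1: 2132
Selection 2: 2132 + 289 = 2421
Selection 3: 2421 + 289 = 2710
Selection 4: 2710 + 289 = 2999
Selection 5: 2999 + 289 = 3288
Selection 6: 3288 + 289 = 3577
Selection 7: 3577 + 289 = 3866 → 3866 − 3726 = 140
Selection 8: 140 + 289 = 429
Selection 9: 429 + 289 = 718
Selection 10: 718 + 289 = 1007
Selection 11: 1007 + 289 = 1296
Selection 12: 1296 + 289 = 1585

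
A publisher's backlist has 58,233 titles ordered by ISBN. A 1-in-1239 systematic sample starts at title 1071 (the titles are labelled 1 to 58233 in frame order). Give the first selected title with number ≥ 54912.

k = 1239
Steps past start: ⌈(54912 − 1071)/1239⌉ = ⌈53841/1239⌉ = 44
Selected title: 1071 + 44×1239 = 55587

55587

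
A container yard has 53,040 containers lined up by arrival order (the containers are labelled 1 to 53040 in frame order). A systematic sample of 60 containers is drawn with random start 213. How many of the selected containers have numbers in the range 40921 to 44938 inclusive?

4

k = 53040/60 = 884
First selection ≥ 40921: 213 + ⌈(40921−213)/884⌉·884 = 213 + 47×884 = 41761
Last selection ≤ 44938: 213 + ⌊(44938−213)/884⌋·884 = 213 + 50×884 = 44413
Count = 50 − 47 + 1 = 4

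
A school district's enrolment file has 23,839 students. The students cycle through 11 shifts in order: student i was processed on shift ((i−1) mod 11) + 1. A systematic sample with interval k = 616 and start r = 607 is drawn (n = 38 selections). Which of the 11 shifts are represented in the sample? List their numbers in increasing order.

2

Consecutive selections differ by k = 616, so their shift numbers differ by 616 mod 11 = 0.
gcd(616, 11) = 11, so the sample visits 11/11 = 1 distinct residues mod 11.
Start 607 is shift 2; the shifts hit are 2.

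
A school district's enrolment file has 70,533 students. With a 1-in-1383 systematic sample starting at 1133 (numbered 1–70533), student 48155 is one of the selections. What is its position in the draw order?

35

k = 1383
position = (48155 − 1133)/1383 + 1 = 47022/1383 + 1 = 34 + 1 = 35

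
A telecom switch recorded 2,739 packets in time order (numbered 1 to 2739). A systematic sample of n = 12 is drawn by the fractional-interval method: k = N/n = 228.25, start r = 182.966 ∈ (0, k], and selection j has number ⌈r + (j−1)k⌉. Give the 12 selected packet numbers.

j=1: r + 0k = 182.966 → ⌈·⌉ = 183
j=2: r + 1k = 411.216 → ⌈·⌉ = 412
j=3: r + 2k = 639.466 → ⌈·⌉ = 640
j=4: r + 3k = 867.716 → ⌈·⌉ = 868
j=5: r + 4k = 1095.966 → ⌈·⌉ = 1096
j=6: r + 5k = 1324.216 → ⌈·⌉ = 1325
j=7: r + 6k = 1552.466 → ⌈·⌉ = 1553
j=8: r + 7k = 1780.716 → ⌈·⌉ = 1781
j=9: r + 8k = 2008.966 → ⌈·⌉ = 2009
j=10: r + 9k = 2237.216 → ⌈·⌉ = 2238
j=11: r + 10k = 2465.466 → ⌈·⌉ = 2466
j=12: r + 11k = 2693.716 → ⌈·⌉ = 2694

183, 412, 640, 868, 1096, 1325, 1553, 1781, 2009, 2238, 2466, 2694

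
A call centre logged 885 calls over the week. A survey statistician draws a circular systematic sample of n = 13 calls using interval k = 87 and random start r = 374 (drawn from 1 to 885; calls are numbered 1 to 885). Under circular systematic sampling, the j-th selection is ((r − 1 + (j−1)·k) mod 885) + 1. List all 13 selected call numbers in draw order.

Selection 1: 374
Selection 2: 374 + 87 = 461
Selection 3: 461 + 87 = 548
Selection 4: 548 + 87 = 635
Selection 5: 635 + 87 = 722
Selection 6: 722 + 87 = 809
Selection 7: 809 + 87 = 896 → 896 − 885 = 11
Selection 8: 11 + 87 = 98
Selection 9: 98 + 87 = 185
Selection 10: 185 + 87 = 272
Selection 11: 272 + 87 = 359
Selection 12: 359 + 87 = 446
Selection 13: 446 + 87 = 533

374, 461, 548, 635, 722, 809, 11, 98, 185, 272, 359, 446, 533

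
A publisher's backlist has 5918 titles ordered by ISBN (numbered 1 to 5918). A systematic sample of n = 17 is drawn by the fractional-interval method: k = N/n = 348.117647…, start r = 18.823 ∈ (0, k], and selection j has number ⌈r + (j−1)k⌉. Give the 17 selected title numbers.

j=1: r + 0k = 18.823 → ⌈·⌉ = 19
j=2: r + 1k = 366.940647… → ⌈·⌉ = 367
j=3: r + 2k = 715.058294… → ⌈·⌉ = 716
j=4: r + 3k = 1063.175941… → ⌈·⌉ = 1064
j=5: r + 4k = 1411.293588… → ⌈·⌉ = 1412
j=6: r + 5k = 1759.411235… → ⌈·⌉ = 1760
j=7: r + 6k = 2107.528882… → ⌈·⌉ = 2108
j=8: r + 7k = 2455.646529… → ⌈·⌉ = 2456
j=9: r + 8k = 2803.764176… → ⌈·⌉ = 2804
j=10: r + 9k = 3151.881823… → ⌈·⌉ = 3152
j=11: r + 10k = 3499.999470… → ⌈·⌉ = 3500
j=12: r + 11k = 3848.117117… → ⌈·⌉ = 3849
j=13: r + 12k = 4196.234764… → ⌈·⌉ = 4197
j=14: r + 13k = 4544.352411… → ⌈·⌉ = 4545
j=15: r + 14k = 4892.470058… → ⌈·⌉ = 4893
j=16: r + 15k = 5240.587705… → ⌈·⌉ = 5241
j=17: r + 16k = 5588.705352… → ⌈·⌉ = 5589

19, 367, 716, 1064, 1412, 1760, 2108, 2456, 2804, 3152, 3500, 3849, 4197, 4545, 4893, 5241, 5589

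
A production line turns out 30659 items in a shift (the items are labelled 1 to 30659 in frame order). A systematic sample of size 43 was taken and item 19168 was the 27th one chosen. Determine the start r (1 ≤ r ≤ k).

630

k = 30659/43 = 713
r = 19168 − (27−1)×713 = 19168 − 18538 = 630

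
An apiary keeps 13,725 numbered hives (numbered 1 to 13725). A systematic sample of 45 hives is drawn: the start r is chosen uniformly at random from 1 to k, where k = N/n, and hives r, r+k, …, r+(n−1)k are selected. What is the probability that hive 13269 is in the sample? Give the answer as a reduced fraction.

k = 13725/45 = 305.
Hive 13269 is selected iff r ≡ 13269 (mod 305); exactly one such r in {1,…,305}.
Inclusion probability = 1/305.

1/305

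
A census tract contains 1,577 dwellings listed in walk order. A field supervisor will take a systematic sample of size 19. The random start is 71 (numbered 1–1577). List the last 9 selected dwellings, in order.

901, 984, 1067, 1150, 1233, 1316, 1399, 1482, 1565

k = N/n = 1577/19 = 83
11th selection = 71 + 10×83 = 901
12th: 901 + 83 = 984
13th: 984 + 83 = 1067
14th: 1067 + 83 = 1150
15th: 1150 + 83 = 1233
16th: 1233 + 83 = 1316
17th: 1316 + 83 = 1399
18th: 1399 + 83 = 1482
19th: 1482 + 83 = 1565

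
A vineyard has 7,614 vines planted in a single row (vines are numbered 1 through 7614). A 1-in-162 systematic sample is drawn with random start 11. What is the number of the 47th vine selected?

7463

k = 162
47th selection = r + (47−1)·k = 11 + 46×162 = 11 + 7452 = 7463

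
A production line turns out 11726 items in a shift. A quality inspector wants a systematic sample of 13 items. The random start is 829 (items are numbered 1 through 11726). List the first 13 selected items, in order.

k = N/n = 11726/13 = 902
item 1: 829
item 2: 829 + 902 = 1731
item 3: 1731 + 902 = 2633
item 4: 2633 + 902 = 3535
item 5: 3535 + 902 = 4437
item 6: 4437 + 902 = 5339
item 7: 5339 + 902 = 6241
item 8: 6241 + 902 = 7143
item 9: 7143 + 902 = 8045
item 10: 8045 + 902 = 8947
item 11: 8947 + 902 = 9849
item 12: 9849 + 902 = 10751
item 13: 10751 + 902 = 11653

829, 1731, 2633, 3535, 4437, 5339, 6241, 7143, 8045, 8947, 9849, 10751, 11653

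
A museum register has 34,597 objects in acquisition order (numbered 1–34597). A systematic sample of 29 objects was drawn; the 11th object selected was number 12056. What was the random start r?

126

k = 34597/29 = 1193
r = 12056 − (11−1)×1193 = 12056 − 11930 = 126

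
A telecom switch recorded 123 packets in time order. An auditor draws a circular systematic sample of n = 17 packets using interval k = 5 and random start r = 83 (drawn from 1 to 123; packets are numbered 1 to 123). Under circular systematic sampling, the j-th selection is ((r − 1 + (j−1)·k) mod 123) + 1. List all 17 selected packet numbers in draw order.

Selection 1: 83
Selection 2: 83 + 5 = 88
Selection 3: 88 + 5 = 93
Selection 4: 93 + 5 = 98
Selection 5: 98 + 5 = 103
Selection 6: 103 + 5 = 108
Selection 7: 108 + 5 = 113
Selection 8: 113 + 5 = 118
Selection 9: 118 + 5 = 123
Selection 10: 123 + 5 = 128 → 128 − 123 = 5
Selection 11: 5 + 5 = 10
Selection 12: 10 + 5 = 15
Selection 13: 15 + 5 = 20
Selection 14: 20 + 5 = 25
Selection 15: 25 + 5 = 30
Selection 16: 30 + 5 = 35
Selection 17: 35 + 5 = 40

83, 88, 93, 98, 103, 108, 113, 118, 123, 5, 10, 15, 20, 25, 30, 35, 40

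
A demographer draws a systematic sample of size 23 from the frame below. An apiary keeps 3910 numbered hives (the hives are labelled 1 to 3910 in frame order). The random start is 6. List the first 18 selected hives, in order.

k = N/n = 3910/23 = 170
hive 1: 6
hive 2: 6 + 170 = 176
hive 3: 176 + 170 = 346
hive 4: 346 + 170 = 516
hive 5: 516 + 170 = 686
hive 6: 686 + 170 = 856
hive 7: 856 + 170 = 1026
hive 8: 1026 + 170 = 1196
hive 9: 1196 + 170 = 1366
hive 10: 1366 + 170 = 1536
hive 11: 1536 + 170 = 1706
hive 12: 1706 + 170 = 1876
hive 13: 1876 + 170 = 2046
hive 14: 2046 + 170 = 2216
hive 15: 2216 + 170 = 2386
hive 16: 2386 + 170 = 2556
hive 17: 2556 + 170 = 2726
hive 18: 2726 + 170 = 2896

6, 176, 346, 516, 686, 856, 1026, 1196, 1366, 1536, 1706, 1876, 2046, 2216, 2386, 2556, 2726, 2896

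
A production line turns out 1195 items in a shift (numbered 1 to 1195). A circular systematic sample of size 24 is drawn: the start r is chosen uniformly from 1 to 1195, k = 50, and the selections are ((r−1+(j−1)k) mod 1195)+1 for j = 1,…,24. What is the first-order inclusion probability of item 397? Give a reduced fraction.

For each position j, as r ranges over 1…1195 the j-th selection hits every item exactly once, so item 397 is selected for exactly 24 of the 1195 starts.
Inclusion probability = 24/1195.

24/1195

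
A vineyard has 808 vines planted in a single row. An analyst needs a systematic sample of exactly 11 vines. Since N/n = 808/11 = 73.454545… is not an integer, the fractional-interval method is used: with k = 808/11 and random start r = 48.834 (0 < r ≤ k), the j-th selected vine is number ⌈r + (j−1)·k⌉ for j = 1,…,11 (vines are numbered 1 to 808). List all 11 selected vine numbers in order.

j=1: r + 0k = 48.834 → ⌈·⌉ = 49
j=2: r + 1k = 122.288545… → ⌈·⌉ = 123
j=3: r + 2k = 195.743090… → ⌈·⌉ = 196
j=4: r + 3k = 269.197636… → ⌈·⌉ = 270
j=5: r + 4k = 342.652181… → ⌈·⌉ = 343
j=6: r + 5k = 416.106727… → ⌈·⌉ = 417
j=7: r + 6k = 489.561272… → ⌈·⌉ = 490
j=8: r + 7k = 563.015818… → ⌈·⌉ = 564
j=9: r + 8k = 636.470363… → ⌈·⌉ = 637
j=10: r + 9k = 709.924909… → ⌈·⌉ = 710
j=11: r + 10k = 783.379454… → ⌈·⌉ = 784

49, 123, 196, 270, 343, 417, 490, 564, 637, 710, 784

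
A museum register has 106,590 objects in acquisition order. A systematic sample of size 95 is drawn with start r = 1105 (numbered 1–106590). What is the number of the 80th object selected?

89743

k = 106590/95 = 1122
80th selection = r + (80−1)·k = 1105 + 79×1122 = 1105 + 88638 = 89743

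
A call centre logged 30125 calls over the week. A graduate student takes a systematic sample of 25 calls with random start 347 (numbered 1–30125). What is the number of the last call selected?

29267

k = 30125/25 = 1205
25th selection = r + (25−1)·k = 347 + 24×1205 = 347 + 28920 = 29267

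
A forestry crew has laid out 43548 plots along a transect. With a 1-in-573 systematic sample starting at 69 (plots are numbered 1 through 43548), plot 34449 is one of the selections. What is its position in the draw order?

61

k = 573
position = (34449 − 69)/573 + 1 = 34380/573 + 1 = 60 + 1 = 61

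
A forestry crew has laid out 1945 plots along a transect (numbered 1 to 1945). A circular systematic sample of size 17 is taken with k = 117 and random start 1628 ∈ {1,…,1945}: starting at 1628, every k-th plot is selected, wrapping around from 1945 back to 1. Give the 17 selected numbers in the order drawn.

1628, 1745, 1862, 34, 151, 268, 385, 502, 619, 736, 853, 970, 1087, 1204, 1321, 1438, 1555

Selection 1: 1628
Selection 2: 1628 + 117 = 1745
Selection 3: 1745 + 117 = 1862
Selection 4: 1862 + 117 = 1979 → 1979 − 1945 = 34
Selection 5: 34 + 117 = 151
Selection 6: 151 + 117 = 268
Selection 7: 268 + 117 = 385
Selection 8: 385 + 117 = 502
Selection 9: 502 + 117 = 619
Selection 10: 619 + 117 = 736
Selection 11: 736 + 117 = 853
Selection 12: 853 + 117 = 970
Selection 13: 970 + 117 = 1087
Selection 14: 1087 + 117 = 1204
Selection 15: 1204 + 117 = 1321
Selection 16: 1321 + 117 = 1438
Selection 17: 1438 + 117 = 1555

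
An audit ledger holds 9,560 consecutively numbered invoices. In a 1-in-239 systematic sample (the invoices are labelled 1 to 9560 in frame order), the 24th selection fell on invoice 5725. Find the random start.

k = 239
r = 5725 − (24−1)×239 = 5725 − 5497 = 228

228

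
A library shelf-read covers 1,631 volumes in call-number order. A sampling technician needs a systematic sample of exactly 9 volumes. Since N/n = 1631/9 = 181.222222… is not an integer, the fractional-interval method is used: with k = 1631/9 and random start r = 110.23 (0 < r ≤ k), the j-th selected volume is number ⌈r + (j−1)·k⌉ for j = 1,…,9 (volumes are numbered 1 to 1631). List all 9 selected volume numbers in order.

j=1: r + 0k = 110.23 → ⌈·⌉ = 111
j=2: r + 1k = 291.452222… → ⌈·⌉ = 292
j=3: r + 2k = 472.674444… → ⌈·⌉ = 473
j=4: r + 3k = 653.896666… → ⌈·⌉ = 654
j=5: r + 4k = 835.118888… → ⌈·⌉ = 836
j=6: r + 5k = 1016.341111… → ⌈·⌉ = 1017
j=7: r + 6k = 1197.563333… → ⌈·⌉ = 1198
j=8: r + 7k = 1378.785555… → ⌈·⌉ = 1379
j=9: r + 8k = 1560.007777… → ⌈·⌉ = 1561

111, 292, 473, 654, 836, 1017, 1198, 1379, 1561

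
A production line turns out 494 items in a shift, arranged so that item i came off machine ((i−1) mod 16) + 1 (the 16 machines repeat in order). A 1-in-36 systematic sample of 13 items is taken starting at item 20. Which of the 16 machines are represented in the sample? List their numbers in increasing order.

Consecutive selections differ by k = 36, so their machine numbers differ by 36 mod 16 = 4.
gcd(36, 16) = 4, so the sample visits 16/4 = 4 distinct residues mod 16.
Start 20 is machine 4; the machines hit are 4, 8, 12, 16.

4, 8, 12, 16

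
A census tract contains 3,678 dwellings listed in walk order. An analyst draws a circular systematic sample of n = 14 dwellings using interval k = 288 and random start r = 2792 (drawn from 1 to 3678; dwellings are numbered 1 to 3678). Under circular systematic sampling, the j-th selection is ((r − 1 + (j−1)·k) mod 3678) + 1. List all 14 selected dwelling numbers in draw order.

Selection 1: 2792
Selection 2: 2792 + 288 = 3080
Selection 3: 3080 + 288 = 3368
Selection 4: 3368 + 288 = 3656
Selection 5: 3656 + 288 = 3944 → 3944 − 3678 = 266
Selection 6: 266 + 288 = 554
Selection 7: 554 + 288 = 842
Selection 8: 842 + 288 = 1130
Selection 9: 1130 + 288 = 1418
Selection 10: 1418 + 288 = 1706
Selection 11: 1706 + 288 = 1994
Selection 12: 1994 + 288 = 2282
Selection 13: 2282 + 288 = 2570
Selection 14: 2570 + 288 = 2858

2792, 3080, 3368, 3656, 266, 554, 842, 1130, 1418, 1706, 1994, 2282, 2570, 2858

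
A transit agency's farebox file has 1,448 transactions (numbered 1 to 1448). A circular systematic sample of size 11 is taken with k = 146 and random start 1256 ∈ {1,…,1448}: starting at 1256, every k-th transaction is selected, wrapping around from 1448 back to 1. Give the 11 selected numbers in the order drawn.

1256, 1402, 100, 246, 392, 538, 684, 830, 976, 1122, 1268

Selection 1: 1256
Selection 2: 1256 + 146 = 1402
Selection 3: 1402 + 146 = 1548 → 1548 − 1448 = 100
Selection 4: 100 + 146 = 246
Selection 5: 246 + 146 = 392
Selection 6: 392 + 146 = 538
Selection 7: 538 + 146 = 684
Selection 8: 684 + 146 = 830
Selection 9: 830 + 146 = 976
Selection 10: 976 + 146 = 1122
Selection 11: 1122 + 146 = 1268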